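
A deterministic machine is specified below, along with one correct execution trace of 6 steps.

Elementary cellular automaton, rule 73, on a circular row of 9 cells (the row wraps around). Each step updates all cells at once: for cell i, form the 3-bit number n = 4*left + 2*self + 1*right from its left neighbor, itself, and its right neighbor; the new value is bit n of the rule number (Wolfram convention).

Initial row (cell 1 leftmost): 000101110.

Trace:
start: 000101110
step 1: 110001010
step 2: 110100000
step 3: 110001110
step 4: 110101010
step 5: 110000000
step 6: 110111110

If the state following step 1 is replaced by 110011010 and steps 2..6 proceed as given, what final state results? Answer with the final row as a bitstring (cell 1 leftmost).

110011000

state after step 1 := 110011010
step 2: 110011000
step 3: 110011010
step 4: 110011000
step 5: 110011010
step 6: 110011000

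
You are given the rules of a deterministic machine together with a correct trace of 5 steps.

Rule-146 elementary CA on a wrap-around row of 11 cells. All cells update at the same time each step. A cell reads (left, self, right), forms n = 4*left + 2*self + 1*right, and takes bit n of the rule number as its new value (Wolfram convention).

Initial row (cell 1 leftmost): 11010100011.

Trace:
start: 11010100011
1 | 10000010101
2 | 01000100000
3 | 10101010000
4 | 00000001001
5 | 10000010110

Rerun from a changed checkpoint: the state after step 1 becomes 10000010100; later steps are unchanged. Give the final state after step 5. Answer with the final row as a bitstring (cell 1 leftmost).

10100000101

state after step 1 := 10000010100
2 | 01000100011
3 | 00101010100
4 | 01000000010
5 | 10100000101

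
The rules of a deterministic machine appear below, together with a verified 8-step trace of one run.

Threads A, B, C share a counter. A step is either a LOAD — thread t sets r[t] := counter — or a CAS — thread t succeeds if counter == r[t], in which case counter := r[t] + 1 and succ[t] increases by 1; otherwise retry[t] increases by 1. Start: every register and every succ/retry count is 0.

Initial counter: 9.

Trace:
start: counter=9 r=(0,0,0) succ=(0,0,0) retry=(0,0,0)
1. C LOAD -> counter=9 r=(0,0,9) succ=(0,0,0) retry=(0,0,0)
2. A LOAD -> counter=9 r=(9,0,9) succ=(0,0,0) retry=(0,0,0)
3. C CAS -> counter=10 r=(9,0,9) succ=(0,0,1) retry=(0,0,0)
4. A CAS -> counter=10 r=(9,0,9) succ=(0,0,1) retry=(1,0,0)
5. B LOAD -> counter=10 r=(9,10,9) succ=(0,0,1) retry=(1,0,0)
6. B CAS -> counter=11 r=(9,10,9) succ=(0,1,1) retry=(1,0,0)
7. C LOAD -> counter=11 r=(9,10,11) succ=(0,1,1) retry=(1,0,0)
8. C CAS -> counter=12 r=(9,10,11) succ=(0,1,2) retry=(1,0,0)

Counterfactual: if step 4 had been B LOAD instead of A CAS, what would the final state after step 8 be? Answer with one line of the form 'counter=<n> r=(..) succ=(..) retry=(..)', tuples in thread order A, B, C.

(re-executing from step 4 with the substitution; state before step 4: counter=10 r=(9,0,9) succ=(0,0,1) retry=(0,0,0))
4. B LOAD -> counter=10 r=(9,10,9) succ=(0,0,1) retry=(0,0,0)
5. B LOAD -> counter=10 r=(9,10,9) succ=(0,0,1) retry=(0,0,0)
6. B CAS -> counter=11 r=(9,10,9) succ=(0,1,1) retry=(0,0,0)
7. C LOAD -> counter=11 r=(9,10,11) succ=(0,1,1) retry=(0,0,0)
8. C CAS -> counter=12 r=(9,10,11) succ=(0,1,2) retry=(0,0,0)

counter=12 r=(9,10,11) succ=(0,1,2) retry=(0,0,0)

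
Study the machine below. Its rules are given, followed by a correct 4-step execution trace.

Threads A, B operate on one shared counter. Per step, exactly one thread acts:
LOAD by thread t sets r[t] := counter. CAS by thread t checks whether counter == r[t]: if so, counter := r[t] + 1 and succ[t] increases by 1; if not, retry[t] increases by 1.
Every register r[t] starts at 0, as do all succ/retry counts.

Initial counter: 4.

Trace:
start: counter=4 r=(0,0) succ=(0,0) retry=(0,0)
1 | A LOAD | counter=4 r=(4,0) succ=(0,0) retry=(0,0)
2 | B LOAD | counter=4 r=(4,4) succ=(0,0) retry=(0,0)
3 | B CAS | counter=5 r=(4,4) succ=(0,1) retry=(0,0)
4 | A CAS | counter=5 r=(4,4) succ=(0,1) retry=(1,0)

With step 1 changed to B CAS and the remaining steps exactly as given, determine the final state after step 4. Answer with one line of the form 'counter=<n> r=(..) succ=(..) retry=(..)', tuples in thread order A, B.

counter=5 r=(0,4) succ=(0,1) retry=(1,1)

(re-executing from step 1 with the substitution; state before step 1: counter=4 r=(0,0) succ=(0,0) retry=(0,0))
1 | B CAS | counter=4 r=(0,0) succ=(0,0) retry=(0,1)
2 | B LOAD | counter=4 r=(0,4) succ=(0,0) retry=(0,1)
3 | B CAS | counter=5 r=(0,4) succ=(0,1) retry=(0,1)
4 | A CAS | counter=5 r=(0,4) succ=(0,1) retry=(1,1)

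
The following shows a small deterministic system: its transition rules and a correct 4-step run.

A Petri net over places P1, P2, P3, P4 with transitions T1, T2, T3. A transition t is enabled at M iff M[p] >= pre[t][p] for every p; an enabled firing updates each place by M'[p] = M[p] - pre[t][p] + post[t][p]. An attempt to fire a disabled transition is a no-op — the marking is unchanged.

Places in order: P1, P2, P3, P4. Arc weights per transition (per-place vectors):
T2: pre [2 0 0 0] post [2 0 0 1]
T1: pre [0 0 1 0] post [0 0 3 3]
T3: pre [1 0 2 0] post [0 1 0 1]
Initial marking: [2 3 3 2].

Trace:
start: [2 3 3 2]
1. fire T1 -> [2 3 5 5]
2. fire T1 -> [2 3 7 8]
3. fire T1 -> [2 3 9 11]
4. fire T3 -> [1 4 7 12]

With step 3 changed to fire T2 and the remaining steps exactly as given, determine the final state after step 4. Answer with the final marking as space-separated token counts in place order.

(re-executing from step 3 with the substitution; state before step 3: [2 3 7 8])
3. fire T2 -> [2 3 7 9]
4. fire T3 -> [1 4 5 10]

1 4 5 10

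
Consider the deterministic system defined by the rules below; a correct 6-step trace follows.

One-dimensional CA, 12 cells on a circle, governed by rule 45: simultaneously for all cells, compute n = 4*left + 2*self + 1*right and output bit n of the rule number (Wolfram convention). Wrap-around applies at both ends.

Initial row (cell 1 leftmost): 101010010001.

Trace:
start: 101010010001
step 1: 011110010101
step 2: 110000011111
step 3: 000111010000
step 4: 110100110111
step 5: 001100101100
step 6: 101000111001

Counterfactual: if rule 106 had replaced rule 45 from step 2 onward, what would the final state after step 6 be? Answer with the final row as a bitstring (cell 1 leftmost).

000110101100

(re-executing steps 2..6 under rule 106; state before step 2: 011110010101)
step 2: 110010101010
step 3: 110101010101
step 4: 011010101011
step 5: 111101010111
step 6: 000110101100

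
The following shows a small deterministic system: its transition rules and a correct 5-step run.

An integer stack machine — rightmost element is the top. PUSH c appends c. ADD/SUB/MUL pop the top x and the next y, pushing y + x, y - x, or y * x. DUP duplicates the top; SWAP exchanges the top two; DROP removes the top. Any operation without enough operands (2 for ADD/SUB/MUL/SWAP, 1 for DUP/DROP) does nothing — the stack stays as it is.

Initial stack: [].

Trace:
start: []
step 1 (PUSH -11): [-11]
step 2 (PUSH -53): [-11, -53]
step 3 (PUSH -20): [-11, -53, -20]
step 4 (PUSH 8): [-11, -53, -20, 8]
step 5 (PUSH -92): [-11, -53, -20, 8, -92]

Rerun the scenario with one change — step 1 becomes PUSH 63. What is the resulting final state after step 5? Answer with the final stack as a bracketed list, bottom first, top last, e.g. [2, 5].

[63, -53, -20, 8, -92]

(re-executing from step 1 with the substitution; state before step 1: [])
step 1 (PUSH 63): [63]
step 2 (PUSH -53): [63, -53]
step 3 (PUSH -20): [63, -53, -20]
step 4 (PUSH 8): [63, -53, -20, 8]
step 5 (PUSH -92): [63, -53, -20, 8, -92]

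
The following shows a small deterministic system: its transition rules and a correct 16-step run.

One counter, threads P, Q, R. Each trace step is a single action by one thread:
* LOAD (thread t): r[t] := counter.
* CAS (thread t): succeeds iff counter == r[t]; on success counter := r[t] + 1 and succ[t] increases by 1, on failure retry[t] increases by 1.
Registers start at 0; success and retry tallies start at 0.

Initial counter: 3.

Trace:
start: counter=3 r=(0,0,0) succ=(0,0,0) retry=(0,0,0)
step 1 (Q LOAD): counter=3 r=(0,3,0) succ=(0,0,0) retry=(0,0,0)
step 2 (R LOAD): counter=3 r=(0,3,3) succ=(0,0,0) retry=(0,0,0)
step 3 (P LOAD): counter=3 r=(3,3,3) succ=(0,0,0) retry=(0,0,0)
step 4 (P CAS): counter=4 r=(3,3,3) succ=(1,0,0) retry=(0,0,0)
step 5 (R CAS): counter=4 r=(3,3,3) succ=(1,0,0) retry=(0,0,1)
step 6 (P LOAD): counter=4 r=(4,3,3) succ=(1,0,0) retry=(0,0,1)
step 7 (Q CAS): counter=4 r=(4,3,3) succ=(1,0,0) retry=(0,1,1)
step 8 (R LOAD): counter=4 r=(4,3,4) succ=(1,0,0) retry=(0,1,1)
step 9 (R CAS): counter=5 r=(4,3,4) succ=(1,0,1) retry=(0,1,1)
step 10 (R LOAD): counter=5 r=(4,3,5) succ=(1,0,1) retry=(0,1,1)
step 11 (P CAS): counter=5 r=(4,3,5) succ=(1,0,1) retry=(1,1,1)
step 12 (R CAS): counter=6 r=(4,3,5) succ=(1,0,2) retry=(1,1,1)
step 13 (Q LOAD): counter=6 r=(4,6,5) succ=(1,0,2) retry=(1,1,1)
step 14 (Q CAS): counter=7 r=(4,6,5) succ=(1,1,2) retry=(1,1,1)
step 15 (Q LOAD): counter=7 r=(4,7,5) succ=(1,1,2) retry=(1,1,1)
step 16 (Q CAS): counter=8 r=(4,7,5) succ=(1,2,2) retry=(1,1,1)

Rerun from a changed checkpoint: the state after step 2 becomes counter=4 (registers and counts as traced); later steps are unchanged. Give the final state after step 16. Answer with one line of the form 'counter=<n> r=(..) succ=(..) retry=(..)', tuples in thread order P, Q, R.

counter=9 r=(5,8,6) succ=(1,2,2) retry=(1,1,1)

state after step 2 := counter=4 r=(0,3,3) succ=(0,0,0) retry=(0,0,0)
step 3 (P LOAD): counter=4 r=(4,3,3) succ=(0,0,0) retry=(0,0,0)
step 4 (P CAS): counter=5 r=(4,3,3) succ=(1,0,0) retry=(0,0,0)
step 5 (R CAS): counter=5 r=(4,3,3) succ=(1,0,0) retry=(0,0,1)
step 6 (P LOAD): counter=5 r=(5,3,3) succ=(1,0,0) retry=(0,0,1)
step 7 (Q CAS): counter=5 r=(5,3,3) succ=(1,0,0) retry=(0,1,1)
step 8 (R LOAD): counter=5 r=(5,3,5) succ=(1,0,0) retry=(0,1,1)
step 9 (R CAS): counter=6 r=(5,3,5) succ=(1,0,1) retry=(0,1,1)
step 10 (R LOAD): counter=6 r=(5,3,6) succ=(1,0,1) retry=(0,1,1)
step 11 (P CAS): counter=6 r=(5,3,6) succ=(1,0,1) retry=(1,1,1)
step 12 (R CAS): counter=7 r=(5,3,6) succ=(1,0,2) retry=(1,1,1)
step 13 (Q LOAD): counter=7 r=(5,7,6) succ=(1,0,2) retry=(1,1,1)
step 14 (Q CAS): counter=8 r=(5,7,6) succ=(1,1,2) retry=(1,1,1)
step 15 (Q LOAD): counter=8 r=(5,8,6) succ=(1,1,2) retry=(1,1,1)
step 16 (Q CAS): counter=9 r=(5,8,6) succ=(1,2,2) retry=(1,1,1)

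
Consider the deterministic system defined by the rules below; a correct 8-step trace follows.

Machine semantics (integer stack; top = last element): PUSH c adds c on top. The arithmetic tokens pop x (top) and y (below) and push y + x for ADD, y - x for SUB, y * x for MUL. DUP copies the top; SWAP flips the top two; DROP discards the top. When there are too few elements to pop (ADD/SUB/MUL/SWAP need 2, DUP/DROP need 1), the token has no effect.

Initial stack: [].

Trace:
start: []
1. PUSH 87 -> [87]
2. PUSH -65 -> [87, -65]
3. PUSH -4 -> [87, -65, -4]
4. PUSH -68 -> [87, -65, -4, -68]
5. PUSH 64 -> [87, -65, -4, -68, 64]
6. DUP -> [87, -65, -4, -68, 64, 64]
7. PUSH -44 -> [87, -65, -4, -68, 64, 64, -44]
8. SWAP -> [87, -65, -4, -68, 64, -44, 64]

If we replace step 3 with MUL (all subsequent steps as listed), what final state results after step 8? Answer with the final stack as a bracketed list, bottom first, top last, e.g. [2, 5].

[-5655, -68, 64, -44, 64]

(re-executing from step 3 with the substitution; state before step 3: [87, -65])
3. MUL -> [-5655]
4. PUSH -68 -> [-5655, -68]
5. PUSH 64 -> [-5655, -68, 64]
6. DUP -> [-5655, -68, 64, 64]
7. PUSH -44 -> [-5655, -68, 64, 64, -44]
8. SWAP -> [-5655, -68, 64, -44, 64]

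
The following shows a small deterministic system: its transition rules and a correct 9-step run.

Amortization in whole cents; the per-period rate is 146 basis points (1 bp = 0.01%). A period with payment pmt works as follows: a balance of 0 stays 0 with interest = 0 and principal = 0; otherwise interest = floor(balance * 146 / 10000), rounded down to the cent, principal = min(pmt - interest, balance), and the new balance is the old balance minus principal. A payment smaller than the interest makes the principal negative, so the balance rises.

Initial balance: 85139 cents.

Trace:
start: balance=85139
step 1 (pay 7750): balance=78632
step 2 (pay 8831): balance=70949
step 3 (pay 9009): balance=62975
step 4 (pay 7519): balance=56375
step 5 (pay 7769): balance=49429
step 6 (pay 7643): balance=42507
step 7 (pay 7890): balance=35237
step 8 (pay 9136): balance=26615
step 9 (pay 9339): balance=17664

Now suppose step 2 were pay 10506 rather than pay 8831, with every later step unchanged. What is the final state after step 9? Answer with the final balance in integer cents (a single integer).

15810

(re-executing from step 2 with the substitution; state before step 2: balance=78632)
step 2 (pay 10506): balance=69274
step 3 (pay 9009): balance=61276
step 4 (pay 7519): balance=54651
step 5 (pay 7769): balance=47679
step 6 (pay 7643): balance=40732
step 7 (pay 7890): balance=33436
step 8 (pay 9136): balance=24788
step 9 (pay 9339): balance=15810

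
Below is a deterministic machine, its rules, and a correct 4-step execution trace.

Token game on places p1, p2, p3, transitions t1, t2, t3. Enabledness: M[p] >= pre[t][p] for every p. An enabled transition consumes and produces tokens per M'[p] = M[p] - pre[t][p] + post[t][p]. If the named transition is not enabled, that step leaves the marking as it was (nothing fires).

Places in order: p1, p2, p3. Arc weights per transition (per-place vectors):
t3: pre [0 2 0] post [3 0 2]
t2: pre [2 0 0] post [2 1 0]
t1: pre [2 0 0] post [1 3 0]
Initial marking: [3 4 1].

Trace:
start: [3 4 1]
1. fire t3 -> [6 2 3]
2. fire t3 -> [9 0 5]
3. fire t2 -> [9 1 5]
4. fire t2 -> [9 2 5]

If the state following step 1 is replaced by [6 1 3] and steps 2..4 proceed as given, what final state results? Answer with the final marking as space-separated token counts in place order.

state after step 1 := [6 1 3]
2. fire t3 -> [6 1 3]
3. fire t2 -> [6 2 3]
4. fire t2 -> [6 3 3]

6 3 3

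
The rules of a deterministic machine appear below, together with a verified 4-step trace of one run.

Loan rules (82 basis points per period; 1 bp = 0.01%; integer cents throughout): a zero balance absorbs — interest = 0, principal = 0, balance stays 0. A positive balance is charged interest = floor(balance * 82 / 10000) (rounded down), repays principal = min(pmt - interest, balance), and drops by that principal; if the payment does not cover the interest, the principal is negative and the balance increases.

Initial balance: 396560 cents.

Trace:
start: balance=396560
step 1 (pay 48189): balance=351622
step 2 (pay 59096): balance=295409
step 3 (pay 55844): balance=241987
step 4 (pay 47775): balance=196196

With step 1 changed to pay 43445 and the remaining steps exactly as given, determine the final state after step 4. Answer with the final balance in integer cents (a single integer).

201057

(re-executing from step 1 with the substitution; state before step 1: balance=396560)
step 1 (pay 43445): balance=356366
step 2 (pay 59096): balance=300192
step 3 (pay 55844): balance=246809
step 4 (pay 47775): balance=201057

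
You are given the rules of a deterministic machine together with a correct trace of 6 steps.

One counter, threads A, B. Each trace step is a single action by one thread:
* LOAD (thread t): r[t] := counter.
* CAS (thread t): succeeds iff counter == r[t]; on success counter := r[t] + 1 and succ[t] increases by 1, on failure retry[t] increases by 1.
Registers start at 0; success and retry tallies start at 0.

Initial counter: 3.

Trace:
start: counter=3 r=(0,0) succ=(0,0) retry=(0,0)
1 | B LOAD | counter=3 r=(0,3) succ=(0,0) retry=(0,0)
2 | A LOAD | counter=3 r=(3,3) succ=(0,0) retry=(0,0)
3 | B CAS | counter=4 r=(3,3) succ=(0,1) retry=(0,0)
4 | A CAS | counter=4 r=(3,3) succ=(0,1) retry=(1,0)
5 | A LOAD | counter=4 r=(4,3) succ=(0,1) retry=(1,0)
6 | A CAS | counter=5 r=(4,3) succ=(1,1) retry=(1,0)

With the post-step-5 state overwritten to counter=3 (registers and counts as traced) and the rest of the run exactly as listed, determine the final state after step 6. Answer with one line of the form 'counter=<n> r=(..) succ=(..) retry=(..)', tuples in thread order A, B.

state after step 5 := counter=3 r=(4,3) succ=(0,1) retry=(1,0)
6 | A CAS | counter=3 r=(4,3) succ=(0,1) retry=(2,0)

counter=3 r=(4,3) succ=(0,1) retry=(2,0)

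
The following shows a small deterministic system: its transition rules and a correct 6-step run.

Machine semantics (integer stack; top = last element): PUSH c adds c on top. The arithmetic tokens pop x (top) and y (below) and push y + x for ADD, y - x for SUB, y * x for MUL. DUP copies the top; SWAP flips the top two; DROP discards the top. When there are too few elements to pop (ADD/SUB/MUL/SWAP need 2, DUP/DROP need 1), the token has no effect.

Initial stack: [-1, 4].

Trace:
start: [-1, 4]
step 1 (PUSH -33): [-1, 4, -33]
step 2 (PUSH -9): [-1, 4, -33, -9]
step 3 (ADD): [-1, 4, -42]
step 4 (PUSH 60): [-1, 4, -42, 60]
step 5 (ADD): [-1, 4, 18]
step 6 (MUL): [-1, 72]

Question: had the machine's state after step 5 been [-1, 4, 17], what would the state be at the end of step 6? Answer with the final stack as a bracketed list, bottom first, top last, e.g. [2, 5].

[-1, 68]

state after step 5 := [-1, 4, 17]
step 6 (MUL): [-1, 68]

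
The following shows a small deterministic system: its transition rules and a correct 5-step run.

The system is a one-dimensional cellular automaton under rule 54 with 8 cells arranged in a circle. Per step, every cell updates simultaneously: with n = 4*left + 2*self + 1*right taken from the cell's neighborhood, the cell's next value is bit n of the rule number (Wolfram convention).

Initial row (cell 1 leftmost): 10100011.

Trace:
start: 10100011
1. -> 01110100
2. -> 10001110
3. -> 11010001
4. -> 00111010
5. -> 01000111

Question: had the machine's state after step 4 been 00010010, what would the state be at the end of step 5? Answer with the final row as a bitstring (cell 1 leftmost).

state after step 4 := 00010010
5. -> 00111111

00111111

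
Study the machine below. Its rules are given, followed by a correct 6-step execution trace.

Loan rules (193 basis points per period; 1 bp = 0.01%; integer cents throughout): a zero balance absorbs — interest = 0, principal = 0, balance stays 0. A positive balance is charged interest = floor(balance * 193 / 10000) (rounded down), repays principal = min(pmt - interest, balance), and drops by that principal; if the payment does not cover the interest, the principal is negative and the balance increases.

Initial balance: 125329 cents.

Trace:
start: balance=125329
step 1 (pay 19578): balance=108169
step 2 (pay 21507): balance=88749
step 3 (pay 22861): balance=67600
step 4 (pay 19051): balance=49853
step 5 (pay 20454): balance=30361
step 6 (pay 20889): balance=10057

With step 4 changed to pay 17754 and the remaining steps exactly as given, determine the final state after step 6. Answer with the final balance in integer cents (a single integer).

(re-executing from step 4 with the substitution; state before step 4: balance=67600)
step 4 (pay 17754): balance=51150
step 5 (pay 20454): balance=31683
step 6 (pay 20889): balance=11405

11405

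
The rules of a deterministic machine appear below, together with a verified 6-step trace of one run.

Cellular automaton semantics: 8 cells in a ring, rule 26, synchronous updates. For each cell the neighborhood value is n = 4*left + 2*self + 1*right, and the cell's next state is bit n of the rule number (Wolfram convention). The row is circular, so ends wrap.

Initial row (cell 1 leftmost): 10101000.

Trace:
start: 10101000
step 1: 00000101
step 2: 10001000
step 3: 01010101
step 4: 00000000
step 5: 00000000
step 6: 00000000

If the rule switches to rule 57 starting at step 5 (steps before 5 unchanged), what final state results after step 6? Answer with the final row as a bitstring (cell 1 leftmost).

00000000

(re-executing steps 5..6 under rule 57; state before step 5: 00000000)
step 5: 11111111
step 6: 00000000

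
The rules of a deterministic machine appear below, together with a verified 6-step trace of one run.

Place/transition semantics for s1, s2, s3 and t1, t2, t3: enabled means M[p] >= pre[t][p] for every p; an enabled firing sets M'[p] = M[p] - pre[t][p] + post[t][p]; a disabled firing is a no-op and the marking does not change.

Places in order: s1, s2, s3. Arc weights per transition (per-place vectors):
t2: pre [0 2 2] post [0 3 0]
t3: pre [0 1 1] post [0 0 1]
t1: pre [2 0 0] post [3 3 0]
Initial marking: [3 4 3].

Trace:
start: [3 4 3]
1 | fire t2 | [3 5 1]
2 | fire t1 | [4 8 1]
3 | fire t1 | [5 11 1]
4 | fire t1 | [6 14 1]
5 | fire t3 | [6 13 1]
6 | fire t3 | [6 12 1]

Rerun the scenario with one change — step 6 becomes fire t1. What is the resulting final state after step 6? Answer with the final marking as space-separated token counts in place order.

7 16 1

(re-executing from step 6 with the substitution; state before step 6: [6 13 1])
6 | fire t1 | [7 16 1]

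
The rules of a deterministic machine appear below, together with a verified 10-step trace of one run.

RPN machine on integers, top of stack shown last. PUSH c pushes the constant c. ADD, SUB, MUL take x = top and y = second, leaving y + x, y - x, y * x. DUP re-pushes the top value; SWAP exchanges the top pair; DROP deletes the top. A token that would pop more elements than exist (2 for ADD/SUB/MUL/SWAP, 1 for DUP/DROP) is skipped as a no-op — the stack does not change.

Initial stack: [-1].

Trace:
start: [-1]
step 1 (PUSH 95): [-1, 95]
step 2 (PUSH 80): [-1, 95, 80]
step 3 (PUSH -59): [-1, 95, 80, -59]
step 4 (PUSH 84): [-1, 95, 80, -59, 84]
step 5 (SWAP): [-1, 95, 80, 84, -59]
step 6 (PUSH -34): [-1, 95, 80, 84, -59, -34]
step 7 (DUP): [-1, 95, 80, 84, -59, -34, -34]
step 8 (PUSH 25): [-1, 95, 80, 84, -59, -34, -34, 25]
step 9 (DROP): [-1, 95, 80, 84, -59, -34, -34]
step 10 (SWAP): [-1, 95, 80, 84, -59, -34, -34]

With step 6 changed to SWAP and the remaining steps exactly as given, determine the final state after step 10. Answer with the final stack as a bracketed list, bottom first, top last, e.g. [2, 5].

[-1, 95, 80, -59, 84, 84]

(re-executing from step 6 with the substitution; state before step 6: [-1, 95, 80, 84, -59])
step 6 (SWAP): [-1, 95, 80, -59, 84]
step 7 (DUP): [-1, 95, 80, -59, 84, 84]
step 8 (PUSH 25): [-1, 95, 80, -59, 84, 84, 25]
step 9 (DROP): [-1, 95, 80, -59, 84, 84]
step 10 (SWAP): [-1, 95, 80, -59, 84, 84]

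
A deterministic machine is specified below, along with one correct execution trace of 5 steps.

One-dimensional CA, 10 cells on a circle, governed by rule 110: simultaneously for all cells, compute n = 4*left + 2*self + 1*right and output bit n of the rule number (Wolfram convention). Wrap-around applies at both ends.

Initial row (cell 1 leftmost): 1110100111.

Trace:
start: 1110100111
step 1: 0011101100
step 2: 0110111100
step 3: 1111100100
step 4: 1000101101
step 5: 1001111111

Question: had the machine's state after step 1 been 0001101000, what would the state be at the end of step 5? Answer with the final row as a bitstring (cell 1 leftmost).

1010111001

state after step 1 := 0001101000
step 2: 0011111000
step 3: 0110001000
step 4: 1110011000
step 5: 1010111001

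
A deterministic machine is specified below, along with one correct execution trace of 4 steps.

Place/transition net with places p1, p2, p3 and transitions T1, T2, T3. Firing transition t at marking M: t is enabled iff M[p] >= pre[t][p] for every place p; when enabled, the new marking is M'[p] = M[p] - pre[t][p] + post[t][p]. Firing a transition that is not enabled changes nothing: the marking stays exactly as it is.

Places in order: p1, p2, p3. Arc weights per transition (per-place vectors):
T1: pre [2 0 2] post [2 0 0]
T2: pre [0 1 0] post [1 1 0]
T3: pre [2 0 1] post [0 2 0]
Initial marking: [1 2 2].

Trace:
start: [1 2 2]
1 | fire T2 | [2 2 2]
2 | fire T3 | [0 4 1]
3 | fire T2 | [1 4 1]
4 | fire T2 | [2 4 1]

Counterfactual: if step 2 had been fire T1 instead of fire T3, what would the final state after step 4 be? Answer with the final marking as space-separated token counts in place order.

4 2 0

(re-executing from step 2 with the substitution; state before step 2: [2 2 2])
2 | fire T1 | [2 2 0]
3 | fire T2 | [3 2 0]
4 | fire T2 | [4 2 0]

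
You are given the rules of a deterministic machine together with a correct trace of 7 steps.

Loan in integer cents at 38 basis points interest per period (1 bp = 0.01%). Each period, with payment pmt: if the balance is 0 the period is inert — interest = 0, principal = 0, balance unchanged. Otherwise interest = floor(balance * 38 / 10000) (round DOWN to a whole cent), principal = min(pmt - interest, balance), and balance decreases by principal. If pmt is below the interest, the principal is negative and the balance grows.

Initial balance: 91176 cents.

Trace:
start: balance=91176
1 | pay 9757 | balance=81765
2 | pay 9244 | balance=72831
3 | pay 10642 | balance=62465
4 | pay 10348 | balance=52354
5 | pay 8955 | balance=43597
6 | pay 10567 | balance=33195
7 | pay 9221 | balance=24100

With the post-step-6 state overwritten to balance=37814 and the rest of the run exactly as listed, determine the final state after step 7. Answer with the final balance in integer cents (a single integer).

state after step 6 := balance=37814
7 | pay 9221 | balance=28736

28736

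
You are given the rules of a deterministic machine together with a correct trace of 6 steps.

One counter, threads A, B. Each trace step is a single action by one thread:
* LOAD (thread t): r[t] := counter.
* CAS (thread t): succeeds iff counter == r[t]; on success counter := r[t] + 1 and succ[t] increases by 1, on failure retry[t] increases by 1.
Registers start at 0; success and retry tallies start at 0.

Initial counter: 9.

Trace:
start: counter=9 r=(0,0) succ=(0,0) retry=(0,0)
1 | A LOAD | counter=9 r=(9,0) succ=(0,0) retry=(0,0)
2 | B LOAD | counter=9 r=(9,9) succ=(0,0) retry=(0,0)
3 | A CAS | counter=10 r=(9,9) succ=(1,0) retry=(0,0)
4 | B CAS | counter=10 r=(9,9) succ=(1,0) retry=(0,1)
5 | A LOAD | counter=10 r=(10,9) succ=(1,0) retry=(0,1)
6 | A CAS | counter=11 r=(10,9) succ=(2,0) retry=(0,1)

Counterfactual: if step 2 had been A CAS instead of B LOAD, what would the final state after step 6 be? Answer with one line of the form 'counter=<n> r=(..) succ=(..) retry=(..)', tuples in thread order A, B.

counter=11 r=(10,0) succ=(2,0) retry=(1,1)

(re-executing from step 2 with the substitution; state before step 2: counter=9 r=(9,0) succ=(0,0) retry=(0,0))
2 | A CAS | counter=10 r=(9,0) succ=(1,0) retry=(0,0)
3 | A CAS | counter=10 r=(9,0) succ=(1,0) retry=(1,0)
4 | B CAS | counter=10 r=(9,0) succ=(1,0) retry=(1,1)
5 | A LOAD | counter=10 r=(10,0) succ=(1,0) retry=(1,1)
6 | A CAS | counter=11 r=(10,0) succ=(2,0) retry=(1,1)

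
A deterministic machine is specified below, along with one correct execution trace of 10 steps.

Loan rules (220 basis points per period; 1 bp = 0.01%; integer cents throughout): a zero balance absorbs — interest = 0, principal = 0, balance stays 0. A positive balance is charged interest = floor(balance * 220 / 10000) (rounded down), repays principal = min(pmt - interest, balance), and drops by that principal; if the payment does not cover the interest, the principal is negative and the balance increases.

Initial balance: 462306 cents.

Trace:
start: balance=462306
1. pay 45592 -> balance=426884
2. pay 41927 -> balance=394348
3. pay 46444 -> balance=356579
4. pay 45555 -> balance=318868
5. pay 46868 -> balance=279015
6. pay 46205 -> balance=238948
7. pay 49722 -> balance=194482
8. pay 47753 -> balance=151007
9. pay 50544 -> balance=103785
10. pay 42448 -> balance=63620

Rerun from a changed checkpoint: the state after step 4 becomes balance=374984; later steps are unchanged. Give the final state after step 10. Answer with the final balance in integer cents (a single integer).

127562

state after step 4 := balance=374984
5. pay 46868 -> balance=336365
6. pay 46205 -> balance=297560
7. pay 49722 -> balance=254384
8. pay 47753 -> balance=212227
9. pay 50544 -> balance=166351
10. pay 42448 -> balance=127562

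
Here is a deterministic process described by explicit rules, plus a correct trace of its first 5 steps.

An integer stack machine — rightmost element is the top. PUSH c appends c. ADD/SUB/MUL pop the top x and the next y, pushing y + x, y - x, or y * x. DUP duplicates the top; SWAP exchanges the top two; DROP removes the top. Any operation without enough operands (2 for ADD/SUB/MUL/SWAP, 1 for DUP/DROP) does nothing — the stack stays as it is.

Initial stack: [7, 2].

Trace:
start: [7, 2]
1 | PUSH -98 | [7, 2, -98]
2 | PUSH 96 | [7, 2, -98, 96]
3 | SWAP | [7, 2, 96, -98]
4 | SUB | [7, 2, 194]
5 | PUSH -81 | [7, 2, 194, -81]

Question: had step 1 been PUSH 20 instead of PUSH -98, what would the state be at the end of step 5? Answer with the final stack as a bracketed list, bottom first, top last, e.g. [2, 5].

(re-executing from step 1 with the substitution; state before step 1: [7, 2])
1 | PUSH 20 | [7, 2, 20]
2 | PUSH 96 | [7, 2, 20, 96]
3 | SWAP | [7, 2, 96, 20]
4 | SUB | [7, 2, 76]
5 | PUSH -81 | [7, 2, 76, -81]

[7, 2, 76, -81]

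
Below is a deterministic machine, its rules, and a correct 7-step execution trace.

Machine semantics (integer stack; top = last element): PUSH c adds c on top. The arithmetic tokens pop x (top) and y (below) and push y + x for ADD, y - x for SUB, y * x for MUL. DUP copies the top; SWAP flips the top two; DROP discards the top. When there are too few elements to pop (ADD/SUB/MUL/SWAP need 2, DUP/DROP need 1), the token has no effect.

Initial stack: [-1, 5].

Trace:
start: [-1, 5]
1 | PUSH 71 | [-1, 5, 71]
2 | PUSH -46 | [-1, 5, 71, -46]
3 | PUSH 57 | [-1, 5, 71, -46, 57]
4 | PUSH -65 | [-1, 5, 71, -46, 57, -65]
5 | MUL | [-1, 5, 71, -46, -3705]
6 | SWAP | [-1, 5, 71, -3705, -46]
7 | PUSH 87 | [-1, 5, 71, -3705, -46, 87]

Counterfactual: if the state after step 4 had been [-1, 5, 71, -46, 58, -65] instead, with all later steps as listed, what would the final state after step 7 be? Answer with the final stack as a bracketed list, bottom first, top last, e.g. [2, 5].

state after step 4 := [-1, 5, 71, -46, 58, -65]
5 | MUL | [-1, 5, 71, -46, -3770]
6 | SWAP | [-1, 5, 71, -3770, -46]
7 | PUSH 87 | [-1, 5, 71, -3770, -46, 87]

[-1, 5, 71, -3770, -46, 87]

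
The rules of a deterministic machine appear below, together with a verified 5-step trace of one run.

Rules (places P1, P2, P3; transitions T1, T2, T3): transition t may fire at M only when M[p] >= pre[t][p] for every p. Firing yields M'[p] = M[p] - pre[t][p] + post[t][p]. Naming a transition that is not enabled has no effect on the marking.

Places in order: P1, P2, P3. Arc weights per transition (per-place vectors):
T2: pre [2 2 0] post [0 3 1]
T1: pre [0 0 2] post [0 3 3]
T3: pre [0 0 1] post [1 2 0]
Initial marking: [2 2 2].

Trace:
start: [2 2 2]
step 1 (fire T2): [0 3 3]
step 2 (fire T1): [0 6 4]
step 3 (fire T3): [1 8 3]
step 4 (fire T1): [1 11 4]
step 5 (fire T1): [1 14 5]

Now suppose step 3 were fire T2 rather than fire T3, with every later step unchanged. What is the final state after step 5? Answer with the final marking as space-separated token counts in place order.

(re-executing from step 3 with the substitution; state before step 3: [0 6 4])
step 3 (fire T2): [0 6 4]
step 4 (fire T1): [0 9 5]
step 5 (fire T1): [0 12 6]

0 12 6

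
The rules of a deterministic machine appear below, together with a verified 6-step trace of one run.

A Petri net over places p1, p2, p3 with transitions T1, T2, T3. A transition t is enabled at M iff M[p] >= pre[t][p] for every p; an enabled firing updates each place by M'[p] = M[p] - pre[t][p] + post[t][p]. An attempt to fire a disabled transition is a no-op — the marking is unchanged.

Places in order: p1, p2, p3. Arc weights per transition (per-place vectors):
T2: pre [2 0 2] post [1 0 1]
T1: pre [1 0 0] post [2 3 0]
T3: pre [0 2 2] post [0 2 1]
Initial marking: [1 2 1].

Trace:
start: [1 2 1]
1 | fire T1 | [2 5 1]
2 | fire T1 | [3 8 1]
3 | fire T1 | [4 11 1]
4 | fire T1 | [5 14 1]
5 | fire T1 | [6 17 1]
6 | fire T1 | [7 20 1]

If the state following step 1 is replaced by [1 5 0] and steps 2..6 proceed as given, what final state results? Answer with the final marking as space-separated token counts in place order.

state after step 1 := [1 5 0]
2 | fire T1 | [2 8 0]
3 | fire T1 | [3 11 0]
4 | fire T1 | [4 14 0]
5 | fire T1 | [5 17 0]
6 | fire T1 | [6 20 0]

6 20 0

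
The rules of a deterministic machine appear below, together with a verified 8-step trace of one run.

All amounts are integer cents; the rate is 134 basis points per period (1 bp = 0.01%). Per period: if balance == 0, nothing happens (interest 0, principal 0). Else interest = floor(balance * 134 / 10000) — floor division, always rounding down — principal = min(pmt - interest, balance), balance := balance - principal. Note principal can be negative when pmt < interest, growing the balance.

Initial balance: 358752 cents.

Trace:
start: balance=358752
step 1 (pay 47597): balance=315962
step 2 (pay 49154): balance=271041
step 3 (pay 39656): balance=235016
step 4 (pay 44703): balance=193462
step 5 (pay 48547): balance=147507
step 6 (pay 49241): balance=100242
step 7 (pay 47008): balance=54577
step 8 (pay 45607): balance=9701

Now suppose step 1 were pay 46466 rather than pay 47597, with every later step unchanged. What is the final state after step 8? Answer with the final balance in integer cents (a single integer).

(re-executing from step 1 with the substitution; state before step 1: balance=358752)
step 1 (pay 46466): balance=317093
step 2 (pay 49154): balance=272188
step 3 (pay 39656): balance=236179
step 4 (pay 44703): balance=194640
step 5 (pay 48547): balance=148701
step 6 (pay 49241): balance=101452
step 7 (pay 47008): balance=55803
step 8 (pay 45607): balance=10943

10943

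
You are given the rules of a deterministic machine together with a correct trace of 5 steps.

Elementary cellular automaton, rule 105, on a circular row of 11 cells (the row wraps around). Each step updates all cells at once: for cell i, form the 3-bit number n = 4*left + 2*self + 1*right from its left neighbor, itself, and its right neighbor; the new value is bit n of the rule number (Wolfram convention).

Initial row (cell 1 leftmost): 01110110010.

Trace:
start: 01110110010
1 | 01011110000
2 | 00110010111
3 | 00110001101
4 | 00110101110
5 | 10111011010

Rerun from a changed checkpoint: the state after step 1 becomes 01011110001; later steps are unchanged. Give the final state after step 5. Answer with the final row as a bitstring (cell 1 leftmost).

state after step 1 := 01011110001
2 | 10110010100
3 | 01110001000
4 | 01010100011
5 | 10101001011

10101001011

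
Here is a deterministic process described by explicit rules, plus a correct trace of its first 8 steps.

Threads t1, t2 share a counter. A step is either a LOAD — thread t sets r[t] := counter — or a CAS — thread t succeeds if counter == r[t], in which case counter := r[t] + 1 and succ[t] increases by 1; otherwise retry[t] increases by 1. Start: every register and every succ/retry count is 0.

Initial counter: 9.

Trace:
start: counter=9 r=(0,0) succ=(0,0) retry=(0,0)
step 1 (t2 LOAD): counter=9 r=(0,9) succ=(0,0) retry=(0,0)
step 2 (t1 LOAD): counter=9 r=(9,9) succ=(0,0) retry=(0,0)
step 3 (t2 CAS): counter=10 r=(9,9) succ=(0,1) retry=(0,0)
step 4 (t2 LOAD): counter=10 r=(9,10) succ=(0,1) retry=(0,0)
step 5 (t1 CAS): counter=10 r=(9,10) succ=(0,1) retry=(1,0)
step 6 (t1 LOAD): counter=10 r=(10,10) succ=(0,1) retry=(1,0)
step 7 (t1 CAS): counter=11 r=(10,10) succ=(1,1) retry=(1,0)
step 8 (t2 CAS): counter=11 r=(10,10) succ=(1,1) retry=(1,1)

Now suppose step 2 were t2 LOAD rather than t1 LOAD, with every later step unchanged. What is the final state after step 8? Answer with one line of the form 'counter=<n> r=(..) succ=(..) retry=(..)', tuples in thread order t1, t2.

counter=11 r=(10,10) succ=(1,1) retry=(1,1)

(re-executing from step 2 with the substitution; state before step 2: counter=9 r=(0,9) succ=(0,0) retry=(0,0))
step 2 (t2 LOAD): counter=9 r=(0,9) succ=(0,0) retry=(0,0)
step 3 (t2 CAS): counter=10 r=(0,9) succ=(0,1) retry=(0,0)
step 4 (t2 LOAD): counter=10 r=(0,10) succ=(0,1) retry=(0,0)
step 5 (t1 CAS): counter=10 r=(0,10) succ=(0,1) retry=(1,0)
step 6 (t1 LOAD): counter=10 r=(10,10) succ=(0,1) retry=(1,0)
step 7 (t1 CAS): counter=11 r=(10,10) succ=(1,1) retry=(1,0)
step 8 (t2 CAS): counter=11 r=(10,10) succ=(1,1) retry=(1,1)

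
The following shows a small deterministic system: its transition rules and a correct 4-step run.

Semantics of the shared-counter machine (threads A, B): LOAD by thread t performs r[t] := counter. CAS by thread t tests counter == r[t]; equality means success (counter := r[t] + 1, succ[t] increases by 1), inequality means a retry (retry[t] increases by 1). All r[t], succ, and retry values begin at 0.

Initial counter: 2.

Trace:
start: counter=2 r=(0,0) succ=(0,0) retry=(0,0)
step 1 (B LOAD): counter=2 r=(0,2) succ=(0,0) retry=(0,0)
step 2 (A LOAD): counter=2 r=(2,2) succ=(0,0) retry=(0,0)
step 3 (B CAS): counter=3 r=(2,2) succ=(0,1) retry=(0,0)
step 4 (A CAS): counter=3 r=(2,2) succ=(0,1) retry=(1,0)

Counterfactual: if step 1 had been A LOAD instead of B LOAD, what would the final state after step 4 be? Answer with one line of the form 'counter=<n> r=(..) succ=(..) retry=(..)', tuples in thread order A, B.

(re-executing from step 1 with the substitution; state before step 1: counter=2 r=(0,0) succ=(0,0) retry=(0,0))
step 1 (A LOAD): counter=2 r=(2,0) succ=(0,0) retry=(0,0)
step 2 (A LOAD): counter=2 r=(2,0) succ=(0,0) retry=(0,0)
step 3 (B CAS): counter=2 r=(2,0) succ=(0,0) retry=(0,1)
step 4 (A CAS): counter=3 r=(2,0) succ=(1,0) retry=(0,1)

counter=3 r=(2,0) succ=(1,0) retry=(0,1)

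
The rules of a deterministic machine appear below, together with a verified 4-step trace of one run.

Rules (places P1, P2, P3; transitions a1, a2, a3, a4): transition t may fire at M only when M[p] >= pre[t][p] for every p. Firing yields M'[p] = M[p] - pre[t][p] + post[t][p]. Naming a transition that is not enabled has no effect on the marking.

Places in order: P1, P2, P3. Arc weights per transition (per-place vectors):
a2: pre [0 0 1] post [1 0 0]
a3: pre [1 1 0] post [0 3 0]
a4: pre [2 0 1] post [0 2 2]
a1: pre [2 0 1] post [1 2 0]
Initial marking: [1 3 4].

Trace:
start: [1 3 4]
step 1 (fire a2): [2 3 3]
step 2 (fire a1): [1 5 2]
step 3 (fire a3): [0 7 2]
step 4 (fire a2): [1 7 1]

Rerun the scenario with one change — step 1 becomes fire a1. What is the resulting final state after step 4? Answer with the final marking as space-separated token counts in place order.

(re-executing from step 1 with the substitution; state before step 1: [1 3 4])
step 1 (fire a1): [1 3 4]
step 2 (fire a1): [1 3 4]
step 3 (fire a3): [0 5 4]
step 4 (fire a2): [1 5 3]

1 5 3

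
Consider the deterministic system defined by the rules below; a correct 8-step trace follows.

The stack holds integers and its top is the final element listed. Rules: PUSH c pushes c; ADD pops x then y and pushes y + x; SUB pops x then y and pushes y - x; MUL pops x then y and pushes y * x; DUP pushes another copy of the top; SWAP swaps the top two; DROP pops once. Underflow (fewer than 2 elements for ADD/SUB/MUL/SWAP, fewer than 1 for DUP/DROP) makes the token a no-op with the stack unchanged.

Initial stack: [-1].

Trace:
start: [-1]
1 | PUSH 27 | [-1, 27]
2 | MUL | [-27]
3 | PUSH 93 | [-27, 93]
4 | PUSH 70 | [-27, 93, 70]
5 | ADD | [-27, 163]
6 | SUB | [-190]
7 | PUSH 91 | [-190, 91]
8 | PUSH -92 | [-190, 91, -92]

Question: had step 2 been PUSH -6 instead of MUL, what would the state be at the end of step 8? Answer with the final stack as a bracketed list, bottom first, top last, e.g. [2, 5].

[-1, 27, -169, 91, -92]

(re-executing from step 2 with the substitution; state before step 2: [-1, 27])
2 | PUSH -6 | [-1, 27, -6]
3 | PUSH 93 | [-1, 27, -6, 93]
4 | PUSH 70 | [-1, 27, -6, 93, 70]
5 | ADD | [-1, 27, -6, 163]
6 | SUB | [-1, 27, -169]
7 | PUSH 91 | [-1, 27, -169, 91]
8 | PUSH -92 | [-1, 27, -169, 91, -92]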